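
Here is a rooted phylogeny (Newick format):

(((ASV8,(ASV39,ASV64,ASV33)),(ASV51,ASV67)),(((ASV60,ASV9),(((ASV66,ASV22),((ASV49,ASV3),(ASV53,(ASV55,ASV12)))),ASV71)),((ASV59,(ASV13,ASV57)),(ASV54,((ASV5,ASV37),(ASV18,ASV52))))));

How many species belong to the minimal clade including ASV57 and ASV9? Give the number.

18

The MRCA of ASV57 and ASV9 is the node subtending (((ASV60,ASV9),(((ASV66,ASV22),((ASV49,ASV3),(ASV53,(ASV55,ASV12)))),ASV71)),((ASV59,(ASV13,ASV57)),(ASV54,((ASV5,ASV37),(ASV18,ASV52))))).
That clade contains 18 terminal taxa: ASV12, ASV13, ASV18, ASV22, ASV3, ASV37, ASV49, ASV5, ASV52, ASV53, ASV54, ASV55, ASV57, ASV59, ASV60, ASV66, ASV71, ASV9.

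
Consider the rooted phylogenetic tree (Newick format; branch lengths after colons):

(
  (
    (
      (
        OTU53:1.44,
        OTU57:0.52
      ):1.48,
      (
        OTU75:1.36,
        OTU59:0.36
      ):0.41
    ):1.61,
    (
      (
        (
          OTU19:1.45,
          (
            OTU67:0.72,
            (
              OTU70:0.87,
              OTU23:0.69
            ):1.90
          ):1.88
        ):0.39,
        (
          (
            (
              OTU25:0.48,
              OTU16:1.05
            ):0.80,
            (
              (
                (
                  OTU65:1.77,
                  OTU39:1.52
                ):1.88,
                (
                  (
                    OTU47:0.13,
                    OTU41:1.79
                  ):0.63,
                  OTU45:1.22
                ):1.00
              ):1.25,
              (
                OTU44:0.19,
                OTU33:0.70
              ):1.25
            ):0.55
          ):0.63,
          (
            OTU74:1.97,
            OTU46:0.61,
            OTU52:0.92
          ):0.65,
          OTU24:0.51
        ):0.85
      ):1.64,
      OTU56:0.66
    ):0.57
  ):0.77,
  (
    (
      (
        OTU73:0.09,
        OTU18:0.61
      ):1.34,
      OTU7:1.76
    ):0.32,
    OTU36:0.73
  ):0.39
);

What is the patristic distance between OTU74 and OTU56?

The path runs OTU74 → … → MRCA → … → OTU56; the MRCA is the node subtending (((OTU19,(OTU67,(OTU70,OTU23))),(((OTU25,OTU16),(((OTU65,OTU39),((OTU47,OTU41),OTU45)),(OTU44,OTU33))),(OTU74,OTU46,OTU52),OTU24)),OTU56).
Branch lengths along that path: 1.97 + 0.65 + 0.85 + 1.64 + 0.66 = 5.77.

5.77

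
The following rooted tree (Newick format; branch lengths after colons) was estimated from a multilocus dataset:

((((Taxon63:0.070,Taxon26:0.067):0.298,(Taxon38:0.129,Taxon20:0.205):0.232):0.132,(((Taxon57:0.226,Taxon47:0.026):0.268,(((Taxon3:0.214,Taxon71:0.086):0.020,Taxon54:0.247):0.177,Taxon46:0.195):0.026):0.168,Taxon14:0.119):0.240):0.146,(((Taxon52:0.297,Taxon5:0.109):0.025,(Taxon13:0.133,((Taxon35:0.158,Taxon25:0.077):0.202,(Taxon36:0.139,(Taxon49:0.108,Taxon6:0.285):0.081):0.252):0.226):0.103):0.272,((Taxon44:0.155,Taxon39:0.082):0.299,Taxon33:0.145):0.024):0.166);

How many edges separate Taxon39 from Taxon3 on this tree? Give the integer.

The MRCA of Taxon39 and Taxon3 is the root of the tree.
From Taxon39 up to that node: 4 branches. From Taxon3 up to the same node: 7 branches. Total: 4 + 7 = 11.

11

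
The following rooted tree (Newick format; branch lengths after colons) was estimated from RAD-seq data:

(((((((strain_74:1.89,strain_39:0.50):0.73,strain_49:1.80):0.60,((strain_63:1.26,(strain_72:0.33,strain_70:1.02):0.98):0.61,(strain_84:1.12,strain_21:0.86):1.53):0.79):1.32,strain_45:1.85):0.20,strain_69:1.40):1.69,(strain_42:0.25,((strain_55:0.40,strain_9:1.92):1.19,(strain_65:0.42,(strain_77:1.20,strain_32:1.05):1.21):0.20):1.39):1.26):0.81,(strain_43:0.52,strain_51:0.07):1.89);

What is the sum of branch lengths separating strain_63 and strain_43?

The path runs strain_63 → … → MRCA → … → strain_43; the MRCA is the root of the tree.
Branch lengths along that path: 1.26 + 0.61 + 0.79 + 1.32 + 0.20 + 1.69 + 0.81 + 1.89 + 0.52 = 9.09.

9.09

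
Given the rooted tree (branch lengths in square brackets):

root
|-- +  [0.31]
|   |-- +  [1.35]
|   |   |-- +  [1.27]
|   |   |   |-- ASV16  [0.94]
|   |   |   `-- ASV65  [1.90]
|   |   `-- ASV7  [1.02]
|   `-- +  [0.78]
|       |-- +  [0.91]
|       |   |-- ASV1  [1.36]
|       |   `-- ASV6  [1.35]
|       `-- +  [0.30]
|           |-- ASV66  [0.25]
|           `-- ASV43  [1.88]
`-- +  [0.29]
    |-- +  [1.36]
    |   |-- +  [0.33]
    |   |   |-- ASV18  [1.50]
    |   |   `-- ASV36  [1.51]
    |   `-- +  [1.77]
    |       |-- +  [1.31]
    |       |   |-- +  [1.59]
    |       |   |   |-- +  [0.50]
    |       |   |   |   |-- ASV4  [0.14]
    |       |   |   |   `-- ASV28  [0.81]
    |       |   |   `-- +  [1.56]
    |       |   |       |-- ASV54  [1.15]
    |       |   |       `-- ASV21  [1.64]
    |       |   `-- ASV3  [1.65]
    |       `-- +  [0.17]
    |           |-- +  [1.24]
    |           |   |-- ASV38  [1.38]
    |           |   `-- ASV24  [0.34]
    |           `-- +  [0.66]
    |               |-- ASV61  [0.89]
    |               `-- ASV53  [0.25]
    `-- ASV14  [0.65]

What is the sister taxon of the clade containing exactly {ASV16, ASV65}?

The clade containing exactly {ASV16, ASV65} attaches to the tree at the node subtending ((ASV16,ASV65),ASV7).
The other lineage descending from that same node — the sister group — is the single tip ASV7.

ASV7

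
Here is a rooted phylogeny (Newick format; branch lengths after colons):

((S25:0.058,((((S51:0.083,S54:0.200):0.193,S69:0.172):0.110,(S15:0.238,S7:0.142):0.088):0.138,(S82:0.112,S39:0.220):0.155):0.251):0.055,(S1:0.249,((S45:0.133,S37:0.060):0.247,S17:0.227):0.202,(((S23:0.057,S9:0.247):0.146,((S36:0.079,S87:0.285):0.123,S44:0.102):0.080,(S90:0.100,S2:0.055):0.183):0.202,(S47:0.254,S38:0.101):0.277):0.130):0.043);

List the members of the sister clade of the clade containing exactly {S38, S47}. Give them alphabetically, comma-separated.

The clade containing exactly {S38, S47} attaches to the tree at the node subtending (((S23,S9),((S36,S87),S44),(S90,S2)),(S47,S38)).
The other lineage descending from that same node — the sister group — is ((S23,S9),((S36,S87),S44),(S90,S2)); its 7 tips in alphabetical order are the answer.

S2, S23, S36, S44, S87, S9, S90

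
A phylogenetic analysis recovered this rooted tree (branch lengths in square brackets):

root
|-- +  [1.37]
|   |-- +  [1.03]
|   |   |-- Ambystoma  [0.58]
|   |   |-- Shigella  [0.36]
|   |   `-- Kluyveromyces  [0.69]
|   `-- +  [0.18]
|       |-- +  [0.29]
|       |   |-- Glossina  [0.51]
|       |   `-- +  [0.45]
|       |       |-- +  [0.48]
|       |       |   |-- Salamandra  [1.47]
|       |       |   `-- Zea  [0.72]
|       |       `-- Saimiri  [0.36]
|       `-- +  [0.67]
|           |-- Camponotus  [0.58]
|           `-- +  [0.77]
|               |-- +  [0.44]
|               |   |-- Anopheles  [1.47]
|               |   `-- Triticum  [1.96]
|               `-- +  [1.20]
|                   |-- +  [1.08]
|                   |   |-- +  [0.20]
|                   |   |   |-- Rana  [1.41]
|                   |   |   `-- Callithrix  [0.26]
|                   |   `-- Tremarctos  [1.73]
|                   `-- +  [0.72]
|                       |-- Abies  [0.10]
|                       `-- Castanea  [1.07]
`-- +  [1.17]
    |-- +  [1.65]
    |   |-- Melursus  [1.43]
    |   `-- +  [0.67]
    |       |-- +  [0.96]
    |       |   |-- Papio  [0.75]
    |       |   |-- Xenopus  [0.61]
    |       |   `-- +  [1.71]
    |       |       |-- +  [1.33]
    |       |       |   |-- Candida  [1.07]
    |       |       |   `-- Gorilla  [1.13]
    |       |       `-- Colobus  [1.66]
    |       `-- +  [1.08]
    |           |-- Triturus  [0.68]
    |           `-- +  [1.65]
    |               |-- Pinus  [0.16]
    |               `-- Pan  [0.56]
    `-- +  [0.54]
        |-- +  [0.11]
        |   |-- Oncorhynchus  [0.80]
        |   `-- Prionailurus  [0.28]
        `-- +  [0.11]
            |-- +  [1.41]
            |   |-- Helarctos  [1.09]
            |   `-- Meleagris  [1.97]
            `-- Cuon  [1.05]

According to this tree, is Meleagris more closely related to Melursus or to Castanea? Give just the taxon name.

Melursus

The MRCA of Meleagris and Melursus subtends ((Melursus,((Papio,Xenopus,((Candida,Gorilla),Colobus)),(Triturus,(Pinus,Pan)))),((Oncorhynchus,Prionailurus),((Helarctos,Meleagris),Cuon))) (14 taxa).
The MRCA of Meleagris and Castanea is the root, subtending the entire tree (29 taxa).
The first is nested inside the second, so Meleagris shares a more recent common ancestor with Melursus.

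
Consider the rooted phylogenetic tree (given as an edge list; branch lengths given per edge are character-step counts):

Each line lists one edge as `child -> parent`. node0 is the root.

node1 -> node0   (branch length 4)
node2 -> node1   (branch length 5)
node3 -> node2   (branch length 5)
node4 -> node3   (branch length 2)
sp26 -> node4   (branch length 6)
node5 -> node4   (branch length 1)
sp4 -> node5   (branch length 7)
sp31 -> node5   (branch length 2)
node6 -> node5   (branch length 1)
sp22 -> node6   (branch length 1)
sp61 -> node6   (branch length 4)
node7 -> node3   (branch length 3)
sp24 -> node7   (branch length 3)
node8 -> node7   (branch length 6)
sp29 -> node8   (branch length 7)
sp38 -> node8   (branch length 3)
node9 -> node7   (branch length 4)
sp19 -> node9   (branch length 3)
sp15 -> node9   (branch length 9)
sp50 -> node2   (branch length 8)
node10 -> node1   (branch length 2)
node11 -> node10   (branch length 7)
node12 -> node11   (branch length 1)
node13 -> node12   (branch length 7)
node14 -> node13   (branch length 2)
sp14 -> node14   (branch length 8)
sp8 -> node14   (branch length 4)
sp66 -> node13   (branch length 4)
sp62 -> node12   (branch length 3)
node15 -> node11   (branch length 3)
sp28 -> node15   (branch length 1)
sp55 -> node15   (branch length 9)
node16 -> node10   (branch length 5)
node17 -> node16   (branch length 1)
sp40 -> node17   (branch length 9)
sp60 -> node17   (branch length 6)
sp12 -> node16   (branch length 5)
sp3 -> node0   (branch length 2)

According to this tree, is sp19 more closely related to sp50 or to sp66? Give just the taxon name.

sp50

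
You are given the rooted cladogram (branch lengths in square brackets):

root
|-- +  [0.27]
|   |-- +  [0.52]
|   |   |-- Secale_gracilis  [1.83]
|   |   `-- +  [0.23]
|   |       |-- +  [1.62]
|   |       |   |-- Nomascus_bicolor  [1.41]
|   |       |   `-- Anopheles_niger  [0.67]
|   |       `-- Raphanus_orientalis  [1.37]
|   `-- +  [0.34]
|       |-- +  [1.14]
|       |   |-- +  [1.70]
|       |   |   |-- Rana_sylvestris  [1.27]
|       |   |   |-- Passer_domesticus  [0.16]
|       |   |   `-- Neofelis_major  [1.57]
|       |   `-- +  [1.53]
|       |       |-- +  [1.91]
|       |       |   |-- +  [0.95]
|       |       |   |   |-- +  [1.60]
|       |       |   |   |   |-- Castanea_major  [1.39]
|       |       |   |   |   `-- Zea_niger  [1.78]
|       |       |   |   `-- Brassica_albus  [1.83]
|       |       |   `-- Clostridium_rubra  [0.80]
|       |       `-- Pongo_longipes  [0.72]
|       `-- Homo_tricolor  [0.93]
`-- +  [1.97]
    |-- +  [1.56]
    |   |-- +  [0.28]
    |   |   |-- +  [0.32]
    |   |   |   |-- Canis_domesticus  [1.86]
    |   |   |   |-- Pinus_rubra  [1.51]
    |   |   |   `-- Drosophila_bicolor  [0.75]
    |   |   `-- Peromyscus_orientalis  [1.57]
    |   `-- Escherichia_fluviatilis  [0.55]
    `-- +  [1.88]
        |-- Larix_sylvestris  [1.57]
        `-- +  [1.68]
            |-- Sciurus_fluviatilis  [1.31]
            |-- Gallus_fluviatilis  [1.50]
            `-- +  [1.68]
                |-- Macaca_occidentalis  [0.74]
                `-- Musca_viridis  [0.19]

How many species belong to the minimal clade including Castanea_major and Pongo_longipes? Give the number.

The MRCA of Castanea_major and Pongo_longipes is the node subtending ((((Castanea_major,Zea_niger),Brassica_albus),Clostridium_rubra),Pongo_longipes).
That clade contains 5 terminal taxa: Brassica_albus, Castanea_major, Clostridium_rubra, Pongo_longipes, Zea_niger.

5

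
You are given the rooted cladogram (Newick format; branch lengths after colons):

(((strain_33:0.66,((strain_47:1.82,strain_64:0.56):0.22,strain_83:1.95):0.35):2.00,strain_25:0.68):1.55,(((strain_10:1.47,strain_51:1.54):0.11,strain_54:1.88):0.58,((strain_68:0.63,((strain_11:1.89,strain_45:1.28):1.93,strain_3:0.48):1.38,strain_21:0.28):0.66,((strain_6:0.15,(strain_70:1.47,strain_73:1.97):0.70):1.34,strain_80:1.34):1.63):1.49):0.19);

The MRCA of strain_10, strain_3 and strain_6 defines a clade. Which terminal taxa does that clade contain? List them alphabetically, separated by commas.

strain_10, strain_11, strain_21, strain_3, strain_45, strain_51, strain_54, strain_6, strain_68, strain_70, strain_73, strain_80

Tracing strain_10: it sits inside (strain_10,strain_51).
Tracing strain_3: it sits inside ((strain_11,strain_45),strain_3).
Tracing strain_6: it sits inside (strain_6,(strain_70,strain_73)).
The smallest clade enclosing all 3 is (((strain_10,strain_51),strain_54),((strain_68,((strain_11,strain_45),strain_3),strain_21),((strain_6,(strain_70,strain_73)),strain_80))); the answer is its 12 terminal taxa in alphabetical order.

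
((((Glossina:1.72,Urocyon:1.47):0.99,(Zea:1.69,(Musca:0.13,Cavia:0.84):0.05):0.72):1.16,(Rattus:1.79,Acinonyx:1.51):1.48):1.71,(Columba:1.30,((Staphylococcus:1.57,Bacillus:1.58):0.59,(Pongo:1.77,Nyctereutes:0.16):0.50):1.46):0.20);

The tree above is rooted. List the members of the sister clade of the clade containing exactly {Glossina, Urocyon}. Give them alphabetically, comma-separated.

Cavia, Musca, Zea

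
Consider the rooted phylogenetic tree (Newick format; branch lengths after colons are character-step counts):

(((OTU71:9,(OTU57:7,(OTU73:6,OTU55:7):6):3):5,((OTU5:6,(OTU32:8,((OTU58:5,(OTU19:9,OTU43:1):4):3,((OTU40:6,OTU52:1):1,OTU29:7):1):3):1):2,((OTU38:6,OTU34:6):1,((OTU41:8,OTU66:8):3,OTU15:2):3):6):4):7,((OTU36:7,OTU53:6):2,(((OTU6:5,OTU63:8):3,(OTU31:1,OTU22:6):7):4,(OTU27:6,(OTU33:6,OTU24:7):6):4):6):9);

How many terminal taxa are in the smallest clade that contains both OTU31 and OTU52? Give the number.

The MRCA of OTU31 and OTU52 is the root, so the clade is the entire tree.
That clade contains 26 terminal taxa: OTU15, OTU19, OTU22, OTU24, OTU27, OTU29, OTU31, OTU32, OTU33, OTU34, OTU36, OTU38, OTU40, OTU41, OTU43, OTU5, OTU52, OTU53, OTU55, OTU57, OTU58, OTU6, OTU63, OTU66, OTU71, OTU73.

26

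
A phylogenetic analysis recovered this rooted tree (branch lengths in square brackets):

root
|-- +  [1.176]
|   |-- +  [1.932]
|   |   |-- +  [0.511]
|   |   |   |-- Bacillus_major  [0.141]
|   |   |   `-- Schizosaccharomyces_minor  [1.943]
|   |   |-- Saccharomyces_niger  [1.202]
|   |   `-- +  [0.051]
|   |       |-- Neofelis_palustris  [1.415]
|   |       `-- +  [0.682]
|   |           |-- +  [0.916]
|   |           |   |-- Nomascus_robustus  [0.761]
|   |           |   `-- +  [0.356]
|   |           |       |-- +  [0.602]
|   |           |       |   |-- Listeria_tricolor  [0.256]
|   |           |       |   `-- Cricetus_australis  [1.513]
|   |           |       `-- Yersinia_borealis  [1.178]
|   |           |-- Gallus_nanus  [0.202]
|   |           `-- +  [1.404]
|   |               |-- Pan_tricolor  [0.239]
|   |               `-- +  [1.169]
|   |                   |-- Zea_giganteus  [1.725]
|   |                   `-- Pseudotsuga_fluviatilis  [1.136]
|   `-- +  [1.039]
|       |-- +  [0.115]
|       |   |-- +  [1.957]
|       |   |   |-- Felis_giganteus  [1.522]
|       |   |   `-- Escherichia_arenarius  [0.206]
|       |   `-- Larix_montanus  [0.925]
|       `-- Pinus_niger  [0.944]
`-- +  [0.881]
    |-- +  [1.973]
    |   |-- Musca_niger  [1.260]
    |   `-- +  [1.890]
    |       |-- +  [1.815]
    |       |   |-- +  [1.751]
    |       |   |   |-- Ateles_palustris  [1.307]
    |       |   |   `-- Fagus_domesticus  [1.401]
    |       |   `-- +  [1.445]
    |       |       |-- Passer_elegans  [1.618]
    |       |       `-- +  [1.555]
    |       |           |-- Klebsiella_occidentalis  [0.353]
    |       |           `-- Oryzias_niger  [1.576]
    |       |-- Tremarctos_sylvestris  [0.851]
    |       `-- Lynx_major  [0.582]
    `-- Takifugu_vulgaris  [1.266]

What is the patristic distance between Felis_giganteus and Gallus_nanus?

7.500

The path runs Felis_giganteus → … → MRCA → … → Gallus_nanus; the MRCA is the node subtending (((Bacillus_major,Schizosaccharomyces_minor),Saccharomyces_niger,(Neofelis_palustris,((Nomascus_robustus,((Listeria_tricolor,Cricetus_australis),Yersinia_borealis)),Gallus_nanus,(Pan_tricolor,(Zea_giganteus,Pseudotsuga_fluviatilis))))),(((Felis_giganteus,Escherichia_arenarius),Larix_montanus),Pinus_niger)).
Branch lengths along that path: 1.522 + 1.957 + 0.115 + 1.039 + 1.932 + 0.051 + 0.682 + 0.202 = 7.500.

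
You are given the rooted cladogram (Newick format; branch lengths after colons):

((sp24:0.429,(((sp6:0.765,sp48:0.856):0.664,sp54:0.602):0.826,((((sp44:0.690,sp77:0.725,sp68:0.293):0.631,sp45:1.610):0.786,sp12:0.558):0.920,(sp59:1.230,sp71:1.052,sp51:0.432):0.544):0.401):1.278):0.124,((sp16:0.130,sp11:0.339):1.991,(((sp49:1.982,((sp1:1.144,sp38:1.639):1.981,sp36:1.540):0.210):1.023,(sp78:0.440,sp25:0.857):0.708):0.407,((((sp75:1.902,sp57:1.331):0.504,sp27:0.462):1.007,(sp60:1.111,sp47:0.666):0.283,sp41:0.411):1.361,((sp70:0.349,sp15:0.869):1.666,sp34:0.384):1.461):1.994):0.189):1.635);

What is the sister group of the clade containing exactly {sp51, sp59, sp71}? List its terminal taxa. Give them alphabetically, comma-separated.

The clade containing exactly {sp51, sp59, sp71} attaches to the tree at the node subtending ((((sp44,sp77,sp68),sp45),sp12),(sp59,sp71,sp51)).
The other lineage descending from that same node — the sister group — is (((sp44,sp77,sp68),sp45),sp12); its 5 tips in alphabetical order are the answer.

sp12, sp44, sp45, sp68, sp77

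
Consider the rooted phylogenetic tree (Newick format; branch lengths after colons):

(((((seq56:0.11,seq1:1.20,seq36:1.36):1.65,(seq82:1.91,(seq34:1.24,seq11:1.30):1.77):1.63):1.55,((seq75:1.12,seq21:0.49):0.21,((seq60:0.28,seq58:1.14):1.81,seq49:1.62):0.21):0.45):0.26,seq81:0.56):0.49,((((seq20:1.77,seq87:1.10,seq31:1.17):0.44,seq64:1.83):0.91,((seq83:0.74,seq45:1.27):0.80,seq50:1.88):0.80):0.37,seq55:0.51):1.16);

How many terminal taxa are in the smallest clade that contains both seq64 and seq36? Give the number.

The MRCA of seq64 and seq36 is the root, so the clade is the entire tree.
That clade contains 20 terminal taxa: seq1, seq11, seq20, seq21, seq31, seq34, seq36, seq45, seq49, seq50, seq55, seq56, seq58, seq60, seq64, seq75, seq81, seq82, seq83, seq87.

20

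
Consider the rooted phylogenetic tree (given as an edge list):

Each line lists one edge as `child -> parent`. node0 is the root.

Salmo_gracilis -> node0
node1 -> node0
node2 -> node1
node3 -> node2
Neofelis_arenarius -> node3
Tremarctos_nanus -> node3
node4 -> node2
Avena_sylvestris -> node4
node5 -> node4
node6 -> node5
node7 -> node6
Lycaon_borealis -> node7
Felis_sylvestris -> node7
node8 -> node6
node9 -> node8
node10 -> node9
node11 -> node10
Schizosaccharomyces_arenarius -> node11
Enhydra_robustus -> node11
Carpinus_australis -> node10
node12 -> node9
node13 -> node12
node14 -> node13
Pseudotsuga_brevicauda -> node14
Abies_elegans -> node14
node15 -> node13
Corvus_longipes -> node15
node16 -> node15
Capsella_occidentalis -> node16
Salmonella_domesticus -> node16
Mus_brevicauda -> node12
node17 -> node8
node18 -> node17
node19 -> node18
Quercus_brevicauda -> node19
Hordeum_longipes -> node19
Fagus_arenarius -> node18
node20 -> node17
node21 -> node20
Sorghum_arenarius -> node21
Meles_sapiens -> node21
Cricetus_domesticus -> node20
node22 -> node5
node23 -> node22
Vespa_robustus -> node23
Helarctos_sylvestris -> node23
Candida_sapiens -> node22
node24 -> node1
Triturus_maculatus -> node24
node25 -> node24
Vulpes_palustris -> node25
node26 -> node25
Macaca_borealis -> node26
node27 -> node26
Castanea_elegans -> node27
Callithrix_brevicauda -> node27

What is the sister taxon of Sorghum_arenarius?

Meles_sapiens

Sorghum_arenarius attaches to the tree at the node subtending (Sorghum_arenarius,Meles_sapiens).
The other lineage descending from that same node — the sister group — is the single tip Meles_sapiens.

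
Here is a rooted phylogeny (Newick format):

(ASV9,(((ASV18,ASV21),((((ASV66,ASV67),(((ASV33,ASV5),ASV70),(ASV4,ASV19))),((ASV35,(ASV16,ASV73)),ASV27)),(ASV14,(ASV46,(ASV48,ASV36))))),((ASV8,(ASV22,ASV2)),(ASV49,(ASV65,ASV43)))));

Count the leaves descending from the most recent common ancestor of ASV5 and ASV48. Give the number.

The MRCA of ASV5 and ASV48 is the node subtending ((((ASV66,ASV67),(((ASV33,ASV5),ASV70),(ASV4,ASV19))),((ASV35,(ASV16,ASV73)),ASV27)),(ASV14,(ASV46,(ASV48,ASV36)))).
That clade contains 15 terminal taxa: ASV14, ASV16, ASV19, ASV27, ASV33, ASV35, ASV36, ASV4, ASV46, ASV48, ASV5, ASV66, ASV67, ASV70, ASV73.

15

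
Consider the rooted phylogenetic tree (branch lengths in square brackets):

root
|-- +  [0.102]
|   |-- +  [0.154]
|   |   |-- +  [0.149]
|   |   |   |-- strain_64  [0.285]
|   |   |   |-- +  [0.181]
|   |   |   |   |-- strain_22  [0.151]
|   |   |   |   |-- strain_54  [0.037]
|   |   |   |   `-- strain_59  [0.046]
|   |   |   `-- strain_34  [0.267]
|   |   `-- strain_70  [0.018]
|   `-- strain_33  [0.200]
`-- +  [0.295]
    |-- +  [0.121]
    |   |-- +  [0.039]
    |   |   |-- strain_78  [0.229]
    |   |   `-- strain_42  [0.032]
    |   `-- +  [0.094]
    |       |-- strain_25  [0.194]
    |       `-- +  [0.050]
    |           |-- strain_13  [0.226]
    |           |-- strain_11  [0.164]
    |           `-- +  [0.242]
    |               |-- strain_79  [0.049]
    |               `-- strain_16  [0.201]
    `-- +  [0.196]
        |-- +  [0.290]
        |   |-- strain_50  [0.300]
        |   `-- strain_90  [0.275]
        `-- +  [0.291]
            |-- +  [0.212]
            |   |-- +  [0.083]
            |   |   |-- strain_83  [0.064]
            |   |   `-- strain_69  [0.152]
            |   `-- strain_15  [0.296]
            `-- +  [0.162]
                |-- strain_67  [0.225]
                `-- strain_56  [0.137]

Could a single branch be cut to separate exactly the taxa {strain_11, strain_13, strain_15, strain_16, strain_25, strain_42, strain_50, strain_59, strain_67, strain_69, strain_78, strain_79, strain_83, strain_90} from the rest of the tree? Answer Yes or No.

The MRCA of the listed taxa is the root, so the smallest clade containing them is the whole tree.
That clade also contains strain_22, strain_33, strain_34, strain_54, strain_56, strain_64, strain_70, which are not in the proposed group, so the group is not monophyletic.

No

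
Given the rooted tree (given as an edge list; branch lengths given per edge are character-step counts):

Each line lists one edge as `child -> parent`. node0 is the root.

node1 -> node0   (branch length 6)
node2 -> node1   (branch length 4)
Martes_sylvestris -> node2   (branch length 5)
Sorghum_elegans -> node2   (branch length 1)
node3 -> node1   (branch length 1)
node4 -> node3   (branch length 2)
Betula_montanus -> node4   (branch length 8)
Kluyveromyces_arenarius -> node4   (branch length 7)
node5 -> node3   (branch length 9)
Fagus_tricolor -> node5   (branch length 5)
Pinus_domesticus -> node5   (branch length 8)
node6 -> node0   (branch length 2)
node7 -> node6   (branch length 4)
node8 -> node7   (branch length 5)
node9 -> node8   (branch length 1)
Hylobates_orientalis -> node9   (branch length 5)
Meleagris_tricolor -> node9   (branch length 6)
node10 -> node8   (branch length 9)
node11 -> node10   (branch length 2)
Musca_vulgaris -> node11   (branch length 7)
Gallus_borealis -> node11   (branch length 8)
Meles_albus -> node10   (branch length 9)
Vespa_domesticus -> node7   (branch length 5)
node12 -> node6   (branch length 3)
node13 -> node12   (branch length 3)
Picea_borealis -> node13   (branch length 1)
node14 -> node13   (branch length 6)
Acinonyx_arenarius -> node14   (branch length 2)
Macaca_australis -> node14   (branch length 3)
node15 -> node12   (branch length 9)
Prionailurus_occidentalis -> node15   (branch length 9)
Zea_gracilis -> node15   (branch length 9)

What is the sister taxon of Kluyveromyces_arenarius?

Betula_montanus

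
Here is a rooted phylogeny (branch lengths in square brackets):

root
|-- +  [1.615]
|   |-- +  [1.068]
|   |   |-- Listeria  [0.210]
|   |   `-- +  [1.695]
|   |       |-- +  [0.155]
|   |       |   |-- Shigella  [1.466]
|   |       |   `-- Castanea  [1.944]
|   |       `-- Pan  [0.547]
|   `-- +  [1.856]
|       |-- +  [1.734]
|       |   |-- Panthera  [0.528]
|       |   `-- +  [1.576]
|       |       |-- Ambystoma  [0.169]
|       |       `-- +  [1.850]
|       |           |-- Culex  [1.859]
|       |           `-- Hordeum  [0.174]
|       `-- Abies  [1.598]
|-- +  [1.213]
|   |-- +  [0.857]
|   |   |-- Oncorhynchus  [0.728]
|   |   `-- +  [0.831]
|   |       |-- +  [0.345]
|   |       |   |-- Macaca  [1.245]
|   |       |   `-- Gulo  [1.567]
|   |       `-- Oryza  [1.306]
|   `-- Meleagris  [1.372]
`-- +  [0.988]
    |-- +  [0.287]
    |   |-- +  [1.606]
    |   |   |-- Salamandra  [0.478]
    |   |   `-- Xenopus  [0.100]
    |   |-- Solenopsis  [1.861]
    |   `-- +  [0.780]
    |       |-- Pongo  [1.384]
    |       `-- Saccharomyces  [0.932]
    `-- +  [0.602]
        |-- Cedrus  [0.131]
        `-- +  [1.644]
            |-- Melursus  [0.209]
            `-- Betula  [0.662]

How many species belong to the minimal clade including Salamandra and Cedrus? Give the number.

The MRCA of Salamandra and Cedrus is the node subtending (((Salamandra,Xenopus),Solenopsis,(Pongo,Saccharomyces)),(Cedrus,(Melursus,Betula))).
That clade contains 8 terminal taxa: Betula, Cedrus, Melursus, Pongo, Saccharomyces, Salamandra, Solenopsis, Xenopus.

8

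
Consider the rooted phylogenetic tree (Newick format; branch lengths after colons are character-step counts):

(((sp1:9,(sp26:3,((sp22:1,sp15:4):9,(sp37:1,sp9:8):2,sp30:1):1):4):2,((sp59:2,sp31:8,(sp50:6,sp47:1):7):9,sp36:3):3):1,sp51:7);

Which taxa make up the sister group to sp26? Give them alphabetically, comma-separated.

sp15, sp22, sp30, sp37, sp9

sp26 attaches to the tree at the node subtending (sp26,((sp22,sp15),(sp37,sp9),sp30)).
The other lineage descending from that same node — the sister group — is ((sp22,sp15),(sp37,sp9),sp30); its 5 tips in alphabetical order are the answer.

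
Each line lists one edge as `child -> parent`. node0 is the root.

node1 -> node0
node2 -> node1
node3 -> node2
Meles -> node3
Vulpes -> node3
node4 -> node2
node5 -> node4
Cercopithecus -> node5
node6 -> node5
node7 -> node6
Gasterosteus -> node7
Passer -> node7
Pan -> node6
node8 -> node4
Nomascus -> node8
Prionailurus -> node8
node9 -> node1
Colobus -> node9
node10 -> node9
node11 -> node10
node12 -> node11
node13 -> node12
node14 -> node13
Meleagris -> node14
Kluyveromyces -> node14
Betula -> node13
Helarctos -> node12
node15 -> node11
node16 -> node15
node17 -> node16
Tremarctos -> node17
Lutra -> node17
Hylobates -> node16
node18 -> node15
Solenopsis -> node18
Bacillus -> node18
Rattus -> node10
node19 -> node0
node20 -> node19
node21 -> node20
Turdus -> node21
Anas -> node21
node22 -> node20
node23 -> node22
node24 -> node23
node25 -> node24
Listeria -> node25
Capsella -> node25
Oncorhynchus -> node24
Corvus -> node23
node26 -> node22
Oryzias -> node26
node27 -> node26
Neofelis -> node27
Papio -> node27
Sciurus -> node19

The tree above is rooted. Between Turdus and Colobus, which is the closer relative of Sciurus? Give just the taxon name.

The MRCA of Sciurus and Turdus subtends (((Turdus,Anas),((((Listeria,Capsella),Oncorhynchus),Corvus),(Oryzias,(Neofelis,Papio)))),Sciurus) (10 taxa).
The MRCA of Sciurus and Colobus is the root, subtending the entire tree (29 taxa).
The first is nested inside the second, so Sciurus shares a more recent common ancestor with Turdus.

Turdus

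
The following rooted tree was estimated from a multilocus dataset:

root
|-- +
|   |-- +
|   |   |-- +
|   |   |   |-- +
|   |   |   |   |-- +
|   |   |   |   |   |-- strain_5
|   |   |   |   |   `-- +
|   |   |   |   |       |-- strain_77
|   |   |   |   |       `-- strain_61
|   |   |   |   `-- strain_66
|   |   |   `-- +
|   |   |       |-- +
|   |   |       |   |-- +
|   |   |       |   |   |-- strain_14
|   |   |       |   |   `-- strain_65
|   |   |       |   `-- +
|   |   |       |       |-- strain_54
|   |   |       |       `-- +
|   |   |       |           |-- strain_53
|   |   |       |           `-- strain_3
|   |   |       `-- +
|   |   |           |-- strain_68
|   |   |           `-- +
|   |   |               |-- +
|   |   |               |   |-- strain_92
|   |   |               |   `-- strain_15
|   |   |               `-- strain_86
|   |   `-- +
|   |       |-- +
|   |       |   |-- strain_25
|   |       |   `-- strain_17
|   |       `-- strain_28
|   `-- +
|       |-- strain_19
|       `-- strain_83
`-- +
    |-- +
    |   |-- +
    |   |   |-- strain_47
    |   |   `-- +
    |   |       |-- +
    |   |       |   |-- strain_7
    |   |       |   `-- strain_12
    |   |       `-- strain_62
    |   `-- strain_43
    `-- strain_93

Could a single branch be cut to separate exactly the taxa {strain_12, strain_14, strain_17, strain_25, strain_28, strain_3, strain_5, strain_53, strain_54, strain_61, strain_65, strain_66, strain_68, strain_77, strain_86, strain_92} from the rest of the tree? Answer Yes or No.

No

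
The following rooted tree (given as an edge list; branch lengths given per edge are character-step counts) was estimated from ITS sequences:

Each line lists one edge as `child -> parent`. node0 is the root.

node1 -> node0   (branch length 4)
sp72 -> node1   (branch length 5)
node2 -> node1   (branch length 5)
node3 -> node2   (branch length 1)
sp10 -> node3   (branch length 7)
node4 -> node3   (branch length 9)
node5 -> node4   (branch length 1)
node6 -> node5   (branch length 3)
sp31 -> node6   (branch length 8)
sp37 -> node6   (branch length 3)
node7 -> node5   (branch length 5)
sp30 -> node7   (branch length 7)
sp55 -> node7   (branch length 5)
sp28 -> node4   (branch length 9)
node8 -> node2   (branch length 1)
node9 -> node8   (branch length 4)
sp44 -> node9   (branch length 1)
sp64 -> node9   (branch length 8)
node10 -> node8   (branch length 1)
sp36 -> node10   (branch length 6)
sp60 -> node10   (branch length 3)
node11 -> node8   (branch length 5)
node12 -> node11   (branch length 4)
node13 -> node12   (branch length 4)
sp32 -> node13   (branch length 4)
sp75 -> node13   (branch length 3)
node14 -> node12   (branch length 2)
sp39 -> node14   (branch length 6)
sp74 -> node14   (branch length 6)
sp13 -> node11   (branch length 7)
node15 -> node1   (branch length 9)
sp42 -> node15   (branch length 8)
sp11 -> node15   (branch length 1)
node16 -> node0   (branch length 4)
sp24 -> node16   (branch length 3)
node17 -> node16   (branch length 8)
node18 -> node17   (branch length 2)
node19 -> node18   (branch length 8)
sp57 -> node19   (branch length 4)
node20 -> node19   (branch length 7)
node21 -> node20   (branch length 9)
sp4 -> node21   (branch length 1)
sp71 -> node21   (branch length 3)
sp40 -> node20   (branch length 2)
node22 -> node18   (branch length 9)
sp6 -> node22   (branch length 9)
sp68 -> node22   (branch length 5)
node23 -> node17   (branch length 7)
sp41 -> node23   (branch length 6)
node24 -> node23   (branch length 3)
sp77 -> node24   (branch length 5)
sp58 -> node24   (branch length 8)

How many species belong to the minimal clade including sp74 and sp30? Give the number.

The MRCA of sp74 and sp30 is the node subtending ((sp10,(((sp31,sp37),(sp30,sp55)),sp28)),((sp44,sp64),(sp36,sp60),(((sp32,sp75),(sp39,sp74)),sp13))).
That clade contains 15 terminal taxa: sp10, sp13, sp28, sp30, sp31, sp32, sp36, sp37, sp39, sp44, sp55, sp60, sp64, sp74, sp75.

15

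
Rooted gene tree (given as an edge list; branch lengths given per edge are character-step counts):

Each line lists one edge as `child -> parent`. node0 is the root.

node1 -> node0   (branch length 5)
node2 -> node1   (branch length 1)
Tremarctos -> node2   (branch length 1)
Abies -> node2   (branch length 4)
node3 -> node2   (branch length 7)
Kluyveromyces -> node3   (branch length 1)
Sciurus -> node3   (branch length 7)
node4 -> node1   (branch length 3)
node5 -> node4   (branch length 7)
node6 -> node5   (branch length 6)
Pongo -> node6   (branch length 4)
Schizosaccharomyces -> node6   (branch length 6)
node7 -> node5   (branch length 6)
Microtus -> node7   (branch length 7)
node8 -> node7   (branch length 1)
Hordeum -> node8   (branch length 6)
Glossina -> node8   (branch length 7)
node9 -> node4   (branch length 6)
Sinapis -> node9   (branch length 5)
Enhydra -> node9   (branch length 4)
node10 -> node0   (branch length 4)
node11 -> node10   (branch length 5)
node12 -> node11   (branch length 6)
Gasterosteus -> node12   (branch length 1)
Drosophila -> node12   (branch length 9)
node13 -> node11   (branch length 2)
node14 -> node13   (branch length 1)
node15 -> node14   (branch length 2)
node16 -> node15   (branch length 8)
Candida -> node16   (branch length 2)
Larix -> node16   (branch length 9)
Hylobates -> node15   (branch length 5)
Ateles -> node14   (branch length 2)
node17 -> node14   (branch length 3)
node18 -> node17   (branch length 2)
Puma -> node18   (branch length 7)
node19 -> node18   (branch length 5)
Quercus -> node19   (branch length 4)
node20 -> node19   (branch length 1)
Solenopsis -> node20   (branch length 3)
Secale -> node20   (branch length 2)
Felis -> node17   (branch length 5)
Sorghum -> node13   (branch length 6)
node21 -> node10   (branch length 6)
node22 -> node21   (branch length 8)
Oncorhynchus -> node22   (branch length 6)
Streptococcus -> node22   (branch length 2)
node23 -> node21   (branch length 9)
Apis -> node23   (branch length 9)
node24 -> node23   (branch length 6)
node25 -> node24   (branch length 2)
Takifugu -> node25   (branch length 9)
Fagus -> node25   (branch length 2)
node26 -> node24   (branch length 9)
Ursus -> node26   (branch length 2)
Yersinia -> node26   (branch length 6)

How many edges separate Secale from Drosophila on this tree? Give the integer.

9

The MRCA of Secale and Drosophila is the node subtending ((Gasterosteus,Drosophila),((((Candida,Larix),Hylobates),Ateles,((Puma,(Quercus,(Solenopsis,Secale))),Felis)),Sorghum)).
From Secale up to that node: 7 branches. From Drosophila up to the same node: 2 branches. Total: 7 + 2 = 9.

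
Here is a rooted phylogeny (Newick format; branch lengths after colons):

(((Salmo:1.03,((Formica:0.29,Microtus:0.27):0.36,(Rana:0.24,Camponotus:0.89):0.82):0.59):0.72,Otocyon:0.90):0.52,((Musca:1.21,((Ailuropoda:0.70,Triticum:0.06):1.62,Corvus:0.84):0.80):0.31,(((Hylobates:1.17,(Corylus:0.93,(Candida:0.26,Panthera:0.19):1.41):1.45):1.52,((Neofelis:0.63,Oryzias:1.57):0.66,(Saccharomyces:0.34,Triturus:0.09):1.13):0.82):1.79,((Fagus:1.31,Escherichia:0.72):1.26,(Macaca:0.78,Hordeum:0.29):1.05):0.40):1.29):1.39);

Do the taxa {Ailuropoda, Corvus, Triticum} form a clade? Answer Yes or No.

Yes

The most recent common ancestor of these taxa subtends ((Ailuropoda,Triticum),Corvus).
That clade has exactly 3 tips — every listed taxon and nothing else — so the group is monophyletic.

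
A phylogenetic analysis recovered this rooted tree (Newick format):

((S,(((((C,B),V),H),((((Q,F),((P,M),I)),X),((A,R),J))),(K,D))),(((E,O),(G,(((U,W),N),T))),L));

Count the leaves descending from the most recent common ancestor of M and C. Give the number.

The MRCA of M and C is the node subtending ((((C,B),V),H),((((Q,F),((P,M),I)),X),((A,R),J))).
That clade contains 13 terminal taxa: A, B, C, F, H, I, J, M, P, Q, R, V, X.

13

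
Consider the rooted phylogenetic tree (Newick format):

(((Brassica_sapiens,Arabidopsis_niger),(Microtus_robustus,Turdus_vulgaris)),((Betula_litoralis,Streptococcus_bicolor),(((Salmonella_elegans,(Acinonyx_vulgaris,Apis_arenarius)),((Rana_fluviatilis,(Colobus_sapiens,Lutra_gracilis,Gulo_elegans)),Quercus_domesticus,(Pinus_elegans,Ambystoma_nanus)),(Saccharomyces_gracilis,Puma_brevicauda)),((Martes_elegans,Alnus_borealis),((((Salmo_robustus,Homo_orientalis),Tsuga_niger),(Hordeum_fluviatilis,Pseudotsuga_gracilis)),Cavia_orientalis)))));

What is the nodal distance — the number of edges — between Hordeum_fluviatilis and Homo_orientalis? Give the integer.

5

The MRCA of Hordeum_fluviatilis and Homo_orientalis is the node subtending (((Salmo_robustus,Homo_orientalis),Tsuga_niger),(Hordeum_fluviatilis,Pseudotsuga_gracilis)).
From Hordeum_fluviatilis up to that node: 2 branches. From Homo_orientalis up to the same node: 3 branches. Total: 2 + 3 = 5.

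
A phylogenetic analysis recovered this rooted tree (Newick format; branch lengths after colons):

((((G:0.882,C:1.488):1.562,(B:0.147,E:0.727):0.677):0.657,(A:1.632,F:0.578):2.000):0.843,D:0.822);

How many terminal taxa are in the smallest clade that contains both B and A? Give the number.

The MRCA of B and A is the node subtending (((G,C),(B,E)),(A,F)).
That clade contains 6 terminal taxa: A, B, C, E, F, G.

6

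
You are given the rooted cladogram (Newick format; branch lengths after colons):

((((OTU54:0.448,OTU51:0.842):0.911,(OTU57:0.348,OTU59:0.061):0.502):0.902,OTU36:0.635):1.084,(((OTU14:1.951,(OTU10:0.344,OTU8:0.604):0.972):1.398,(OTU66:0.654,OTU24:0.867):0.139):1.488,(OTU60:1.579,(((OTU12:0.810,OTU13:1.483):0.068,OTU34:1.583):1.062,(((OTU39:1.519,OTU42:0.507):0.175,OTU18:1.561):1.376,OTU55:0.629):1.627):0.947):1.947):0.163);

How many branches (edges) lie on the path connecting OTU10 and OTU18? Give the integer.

9

The MRCA of OTU10 and OTU18 is the node subtending (((OTU14,(OTU10,OTU8)),(OTU66,OTU24)),(OTU60,(((OTU12,OTU13),OTU34),(((OTU39,OTU42),OTU18),OTU55)))).
From OTU10 up to that node: 4 branches. From OTU18 up to the same node: 5 branches. Total: 4 + 5 = 9.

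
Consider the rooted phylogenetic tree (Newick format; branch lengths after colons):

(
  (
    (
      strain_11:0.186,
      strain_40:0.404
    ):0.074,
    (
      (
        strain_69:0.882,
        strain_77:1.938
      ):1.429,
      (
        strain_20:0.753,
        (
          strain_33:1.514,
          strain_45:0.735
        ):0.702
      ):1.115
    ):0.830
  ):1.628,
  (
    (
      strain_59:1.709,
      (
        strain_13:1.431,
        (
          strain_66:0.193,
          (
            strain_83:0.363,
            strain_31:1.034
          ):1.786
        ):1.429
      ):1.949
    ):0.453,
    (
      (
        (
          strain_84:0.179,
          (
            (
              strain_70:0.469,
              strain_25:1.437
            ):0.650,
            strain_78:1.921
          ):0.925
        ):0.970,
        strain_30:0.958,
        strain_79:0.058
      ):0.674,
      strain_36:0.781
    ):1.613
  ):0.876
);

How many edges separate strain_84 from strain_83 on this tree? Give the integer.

9

The MRCA of strain_84 and strain_83 is the node subtending ((strain_59,(strain_13,(strain_66,(strain_83,strain_31)))),(((strain_84,((strain_70,strain_25),strain_78)),strain_30,strain_79),strain_36)).
From strain_84 up to that node: 4 branches. From strain_83 up to the same node: 5 branches. Total: 4 + 5 = 9.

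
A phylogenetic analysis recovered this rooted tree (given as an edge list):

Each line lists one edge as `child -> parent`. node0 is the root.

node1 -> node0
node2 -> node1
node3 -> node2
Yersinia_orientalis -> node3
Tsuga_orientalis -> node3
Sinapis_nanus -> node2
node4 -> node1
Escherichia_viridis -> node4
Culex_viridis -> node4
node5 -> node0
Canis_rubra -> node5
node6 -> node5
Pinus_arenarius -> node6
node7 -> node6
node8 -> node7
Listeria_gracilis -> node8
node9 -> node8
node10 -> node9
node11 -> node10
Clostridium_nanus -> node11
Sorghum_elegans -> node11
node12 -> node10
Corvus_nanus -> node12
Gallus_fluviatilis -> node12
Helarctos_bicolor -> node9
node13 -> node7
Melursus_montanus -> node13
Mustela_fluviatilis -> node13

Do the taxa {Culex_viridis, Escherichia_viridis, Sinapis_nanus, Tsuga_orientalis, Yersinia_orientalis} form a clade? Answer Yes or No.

Yes

The most recent common ancestor of these taxa subtends (((Yersinia_orientalis,Tsuga_orientalis),Sinapis_nanus),(Escherichia_viridis,Culex_viridis)).
That clade has exactly 5 tips — every listed taxon and nothing else — so the group is monophyletic.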